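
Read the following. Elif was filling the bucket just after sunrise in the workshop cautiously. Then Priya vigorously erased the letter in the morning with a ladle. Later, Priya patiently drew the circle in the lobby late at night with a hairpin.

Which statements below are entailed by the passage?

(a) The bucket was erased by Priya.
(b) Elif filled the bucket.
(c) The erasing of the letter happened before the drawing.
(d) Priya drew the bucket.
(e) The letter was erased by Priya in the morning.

(c), (e)

(a) Not entailed — Priya erased the letter, not the bucket; the bucket belongs to the filling event.
(b) Not entailed — 'was filling' is progressive on an accomplishment; it does not entail the completed 'filled'.
(c) Entailed — the narrative places the erasing before the drawing.
(d) Not entailed — Priya drew the circle, not the bucket; the bucket belongs to the filling event.
(e) Entailed — the original entails any weakening of itself; this just drops 'vigorously', 'with a ladle'.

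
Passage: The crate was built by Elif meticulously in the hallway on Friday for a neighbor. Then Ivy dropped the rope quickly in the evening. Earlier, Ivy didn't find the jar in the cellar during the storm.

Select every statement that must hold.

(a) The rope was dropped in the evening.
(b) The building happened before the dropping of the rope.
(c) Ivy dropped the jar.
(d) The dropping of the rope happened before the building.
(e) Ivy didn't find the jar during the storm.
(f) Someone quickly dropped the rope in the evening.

(a), (b), (f)

(a) Entailed — every conjunct here is already in the original dropping event.
(b) Entailed — the narrative places the building before the dropping.
(c) Not entailed — Ivy dropped the rope, not the jar; the jar belongs to the finding event.
(d) Not entailed — the narrative places the building before the dropping, not after.
(e) Not entailed — dropping 'in the cellar' under negation is not valid — the original leaves open that Ivy found the jar some other way.
(f) Entailed — every conjunct here is already in the original dropping event.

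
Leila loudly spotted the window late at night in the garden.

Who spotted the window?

'Leila' marks the agent of the spotting event.

Leila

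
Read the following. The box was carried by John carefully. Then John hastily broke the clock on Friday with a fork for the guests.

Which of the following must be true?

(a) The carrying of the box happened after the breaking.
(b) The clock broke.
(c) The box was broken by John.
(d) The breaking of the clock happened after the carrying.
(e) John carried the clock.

(b), (d)

(a) Not entailed — the narrative places the carrying before the breaking, not after.
(b) Entailed — 'John broke the clock' is causative; it entails the inchoative 'the clock broke'.
(c) Not entailed — John broke the clock, not the box; the box belongs to the carrying event.
(d) Entailed — the narrative places the carrying before the breaking.
(e) Not entailed — John carried the box, not the clock; the clock belongs to the breaking event.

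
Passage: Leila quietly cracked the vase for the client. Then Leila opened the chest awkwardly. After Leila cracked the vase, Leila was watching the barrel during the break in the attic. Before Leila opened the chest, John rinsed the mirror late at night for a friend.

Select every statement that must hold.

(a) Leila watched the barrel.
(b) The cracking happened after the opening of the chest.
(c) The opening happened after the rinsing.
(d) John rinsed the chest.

(a) Entailed — 'watch' is an activity; 'was watching' entails that some watching happened, so 'watched' holds.
(b) Not entailed — the narrative places the cracking before the opening, not after.
(c) Entailed — the narrative places the rinsing before the opening.
(d) Not entailed — John rinsed the mirror, not the chest; the chest belongs to the opening event.

(a), (c)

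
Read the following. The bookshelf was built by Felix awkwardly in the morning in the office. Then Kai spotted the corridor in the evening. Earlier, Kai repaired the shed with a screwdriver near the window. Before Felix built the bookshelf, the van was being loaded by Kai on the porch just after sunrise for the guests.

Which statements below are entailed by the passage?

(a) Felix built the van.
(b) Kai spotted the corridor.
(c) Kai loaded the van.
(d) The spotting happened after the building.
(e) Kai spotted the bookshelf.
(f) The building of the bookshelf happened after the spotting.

(b), (d)

(a) Not entailed — Felix built the bookshelf, not the van; the van belongs to the loading event.
(b) Entailed — every conjunct here is already in the original spotting event.
(c) Not entailed — 'was loading' is progressive on an accomplishment; it does not entail the completed 'loaded'.
(d) Entailed — the narrative places the building before the spotting.
(e) Not entailed — Kai spotted the corridor, not the bookshelf; the bookshelf belongs to the building event.
(f) Not entailed — the narrative places the building before the spotting, not after.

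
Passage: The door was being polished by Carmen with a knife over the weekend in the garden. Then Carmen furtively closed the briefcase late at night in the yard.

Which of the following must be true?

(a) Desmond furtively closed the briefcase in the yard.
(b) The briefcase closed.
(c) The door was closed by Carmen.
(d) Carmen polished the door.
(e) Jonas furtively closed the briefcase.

(a) Not entailed — the passage has Carmen closing the briefcase, not Desmond.
(b) Entailed — 'Carmen closed the briefcase' is causative; it entails the inchoative 'the briefcase closed'.
(c) Not entailed — Carmen closed the briefcase, not the door; the door belongs to the polishing event.
(d) Entailed — 'polish' is an activity; 'was polishing' entails that some polishing happened, so 'polished' holds.
(e) Not entailed — the passage has Carmen closing the briefcase, not Jonas.

(b), (d)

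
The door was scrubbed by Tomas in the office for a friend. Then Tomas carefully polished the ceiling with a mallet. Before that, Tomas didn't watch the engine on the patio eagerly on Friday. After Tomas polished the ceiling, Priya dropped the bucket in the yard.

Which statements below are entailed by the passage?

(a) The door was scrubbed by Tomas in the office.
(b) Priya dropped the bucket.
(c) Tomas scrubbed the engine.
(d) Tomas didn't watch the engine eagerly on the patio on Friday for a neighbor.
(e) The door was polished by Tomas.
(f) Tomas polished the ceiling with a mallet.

(a) Entailed — dropping 'for a friend' leaves a sub-description the original still satisfies.
(b) Entailed — the original entails any weakening of itself; this just drops 'in the yard'.
(c) Not entailed — Tomas scrubbed the door, not the engine; the engine belongs to the watching event.
(d) Entailed — under negation, adding a further restriction is entailed: if no such watching event occurred, none occurred for a neighbor either.
(e) Not entailed — Tomas polished the ceiling, not the door; the door belongs to the scrubbing event.
(f) Entailed — every conjunct here is already in the original polishing event.

(a), (b), (d), (f)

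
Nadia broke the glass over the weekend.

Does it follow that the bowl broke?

no

Nothing is said about any bowl; only the glass is affected.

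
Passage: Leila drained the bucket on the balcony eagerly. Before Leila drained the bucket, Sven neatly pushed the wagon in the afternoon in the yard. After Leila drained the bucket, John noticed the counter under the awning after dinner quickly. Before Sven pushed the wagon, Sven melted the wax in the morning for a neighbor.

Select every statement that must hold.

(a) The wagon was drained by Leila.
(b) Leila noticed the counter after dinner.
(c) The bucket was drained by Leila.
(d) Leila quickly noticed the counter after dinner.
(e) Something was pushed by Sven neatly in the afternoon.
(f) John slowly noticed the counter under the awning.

(a) Not entailed — Leila drained the bucket, not the wagon; the wagon belongs to the pushing event.
(b) Not entailed — the passage has John noticing the counter, not Leila.
(c) Entailed — dropping 'eagerly', 'on the balcony' leaves a sub-description the original still satisfies.
(d) Not entailed — the passage has John noticing the counter, not Leila.
(e) Entailed — every conjunct here is already in the original pushing event.
(f) Not entailed — 'slowly' adds a manner not in (and inconsistent with) the original.

(c), (e)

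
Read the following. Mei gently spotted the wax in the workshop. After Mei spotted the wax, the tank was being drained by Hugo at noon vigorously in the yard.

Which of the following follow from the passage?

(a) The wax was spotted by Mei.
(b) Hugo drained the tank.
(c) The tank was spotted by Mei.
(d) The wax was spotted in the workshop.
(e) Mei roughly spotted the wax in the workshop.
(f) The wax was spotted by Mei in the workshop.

(a) Entailed — dropping 'in the workshop', 'gently' leaves a sub-description the original still satisfies.
(b) Not entailed — 'was draining' is progressive on an accomplishment; it does not entail the completed 'drained'.
(c) Not entailed — Mei spotted the wax, not the tank; the tank belongs to the draining event.
(d) Entailed — this follows by dropping conjuncts from the spotting event's description.
(e) Not entailed — 'roughly' adds a manner not in (and inconsistent with) the original.
(f) Entailed — dropping 'gently' leaves a sub-description the original still satisfies.

(a), (d), (f)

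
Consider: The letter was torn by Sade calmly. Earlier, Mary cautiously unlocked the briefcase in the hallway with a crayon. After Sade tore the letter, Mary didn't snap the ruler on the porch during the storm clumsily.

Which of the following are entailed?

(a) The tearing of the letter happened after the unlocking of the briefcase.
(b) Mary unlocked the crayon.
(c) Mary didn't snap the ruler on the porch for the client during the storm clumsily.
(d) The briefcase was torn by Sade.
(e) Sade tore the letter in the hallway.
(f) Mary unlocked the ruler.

(a) Entailed — the narrative places the unlocking before the tearing.
(b) Not entailed — the crayon is the instrument, not what was unlocked.
(c) Entailed — under negation, adding a further restriction is entailed: if no such snapping event occurred, none occurred for the client either.
(d) Not entailed — Sade tore the letter, not the briefcase; the briefcase belongs to the unlocking event.
(e) Not entailed — 'in the hallway' adds information not in the original event.
(f) Not entailed — Mary unlocked the briefcase, not the ruler; the ruler belongs to the snapping event.

(a), (c)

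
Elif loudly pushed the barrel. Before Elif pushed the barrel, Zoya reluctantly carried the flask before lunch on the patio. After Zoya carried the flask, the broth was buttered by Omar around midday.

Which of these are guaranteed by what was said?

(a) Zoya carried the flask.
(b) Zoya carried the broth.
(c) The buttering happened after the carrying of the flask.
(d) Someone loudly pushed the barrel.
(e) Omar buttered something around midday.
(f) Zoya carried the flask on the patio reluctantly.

(a) Entailed — dropping 'reluctantly', 'before lunch', 'on the patio' leaves a sub-description the original still satisfies.
(b) Not entailed — Zoya carried the flask, not the broth; the broth belongs to the buttering event.
(c) Entailed — the narrative places the carrying before the buttering.
(d) Entailed — generalizing the agent leaves a sub-description the original still satisfies.
(e) Entailed — every conjunct here is already in the original buttering event.
(f) Entailed — this follows by dropping conjuncts from the carrying event's description.

(a), (c), (d), (e), (f)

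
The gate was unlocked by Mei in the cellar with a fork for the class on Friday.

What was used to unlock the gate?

a fork

'with a fork' marks the instrument of the unlocking event.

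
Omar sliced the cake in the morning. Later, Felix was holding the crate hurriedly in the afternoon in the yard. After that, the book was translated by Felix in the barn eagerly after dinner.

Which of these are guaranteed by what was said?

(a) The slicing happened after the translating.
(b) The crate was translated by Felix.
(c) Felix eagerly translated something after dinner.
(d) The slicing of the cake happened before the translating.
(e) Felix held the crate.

(c), (d), (e)

(a) Not entailed — the narrative places the slicing before the translating, not after.
(b) Not entailed — Felix translated the book, not the crate; the crate belongs to the holding event.
(c) Entailed — this follows by dropping conjuncts from the translating event's description.
(d) Entailed — the narrative places the slicing before the translating.
(e) Entailed — 'hold' is an activity; 'was holding' entails that some holding happened, so 'held' holds.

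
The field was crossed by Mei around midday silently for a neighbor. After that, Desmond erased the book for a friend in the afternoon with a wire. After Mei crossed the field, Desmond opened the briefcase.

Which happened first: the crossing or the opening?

the crossing

The connectives place the crossing before the opening.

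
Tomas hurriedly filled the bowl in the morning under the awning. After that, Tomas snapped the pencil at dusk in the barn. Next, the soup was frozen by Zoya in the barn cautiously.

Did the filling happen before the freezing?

The narrative orders the filling before the freezing.

yes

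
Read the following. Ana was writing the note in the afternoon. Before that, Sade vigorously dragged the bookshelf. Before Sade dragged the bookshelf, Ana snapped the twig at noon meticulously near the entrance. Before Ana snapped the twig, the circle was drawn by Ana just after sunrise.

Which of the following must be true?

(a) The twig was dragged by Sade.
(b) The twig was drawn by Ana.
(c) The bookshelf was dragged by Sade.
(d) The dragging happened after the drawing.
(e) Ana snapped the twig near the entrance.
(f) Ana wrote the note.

(c), (d), (e)

(a) Not entailed — Sade dragged the bookshelf, not the twig; the twig belongs to the snapping event.
(b) Not entailed — Ana drew the circle, not the twig; the twig belongs to the snapping event.
(c) Entailed — dropping 'vigorously' leaves a sub-description the original still satisfies.
(d) Entailed — the narrative places the drawing before the dragging.
(e) Entailed — this follows by dropping conjuncts from the snapping event's description.
(f) Not entailed — 'was writing' is progressive on an accomplishment; it does not entail the completed 'wrote'.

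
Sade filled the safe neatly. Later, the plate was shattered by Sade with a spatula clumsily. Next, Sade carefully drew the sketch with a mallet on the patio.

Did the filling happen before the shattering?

The narrative orders the filling before the shattering.

yes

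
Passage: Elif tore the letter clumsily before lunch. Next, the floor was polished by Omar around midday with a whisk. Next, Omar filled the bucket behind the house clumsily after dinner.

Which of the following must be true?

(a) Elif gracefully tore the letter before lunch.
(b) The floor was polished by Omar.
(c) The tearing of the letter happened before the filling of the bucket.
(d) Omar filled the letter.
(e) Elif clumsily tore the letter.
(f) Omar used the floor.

(b), (c), (e)

(a) Not entailed — 'gracefully' adds a manner not in (and inconsistent with) the original.
(b) Entailed — every conjunct here is already in the original polishing event.
(c) Entailed — the narrative places the tearing before the filling.
(d) Not entailed — Omar filled the bucket, not the letter; the letter belongs to the tearing event.
(e) Entailed — this follows by dropping conjuncts from the tearing event's description.
(f) Not entailed — the floor is the patient, not an instrument — Omar used a whisk.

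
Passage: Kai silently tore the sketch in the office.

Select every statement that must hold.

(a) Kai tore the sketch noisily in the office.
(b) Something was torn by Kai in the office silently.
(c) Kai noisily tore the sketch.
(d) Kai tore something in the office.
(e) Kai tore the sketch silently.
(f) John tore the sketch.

(b), (d), (e)

(a) Not entailed — 'noisily' adds a manner not in (and inconsistent with) the original.
(b) Entailed — every conjunct here is already in the original tearing event.
(c) Not entailed — 'noisily' adds a manner not in (and inconsistent with) the original.
(d) Entailed — the original entails any weakening of itself; this just drops 'silently' and generalizes the patient.
(e) Entailed — every conjunct here is already in the original tearing event.
(f) Not entailed — the passage has Kai tearing the sketch, not John.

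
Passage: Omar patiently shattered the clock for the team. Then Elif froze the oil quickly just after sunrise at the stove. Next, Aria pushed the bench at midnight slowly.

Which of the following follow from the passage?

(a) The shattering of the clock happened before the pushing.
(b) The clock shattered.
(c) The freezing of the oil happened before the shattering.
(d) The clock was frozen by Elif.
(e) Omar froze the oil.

(a) Entailed — the narrative places the shattering before the pushing.
(b) Entailed — 'Omar shattered the clock' is causative; it entails the inchoative 'the clock shattered'.
(c) Not entailed — the narrative places the shattering before the freezing, not after.
(d) Not entailed — Elif froze the oil, not the clock; the clock belongs to the shattering event.
(e) Not entailed — the passage has Elif freezing the oil, not Omar.

(a), (b)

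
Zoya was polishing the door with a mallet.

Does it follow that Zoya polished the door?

yes

'polish' is atelic; if Zoya was polishing the door, then Zoya polished the door (for some time).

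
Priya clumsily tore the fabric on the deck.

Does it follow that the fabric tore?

yes

'Priya tore the fabric' is the causative; it entails the inchoative 'the fabric tore'.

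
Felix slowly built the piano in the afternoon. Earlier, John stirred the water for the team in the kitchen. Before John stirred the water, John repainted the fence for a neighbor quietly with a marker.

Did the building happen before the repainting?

The narrative orders the repainting before the building.

no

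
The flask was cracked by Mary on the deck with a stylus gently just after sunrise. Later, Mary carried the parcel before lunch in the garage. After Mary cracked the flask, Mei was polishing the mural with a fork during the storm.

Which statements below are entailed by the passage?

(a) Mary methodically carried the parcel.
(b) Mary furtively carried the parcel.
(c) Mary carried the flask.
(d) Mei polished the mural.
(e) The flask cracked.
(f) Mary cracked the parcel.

(d), (e)

(a) Not entailed — 'methodically' adds information not in the original event.
(b) Not entailed — 'furtively' adds information not in the original event.
(c) Not entailed — Mary carried the parcel, not the flask; the flask belongs to the cracking event.
(d) Entailed — 'polish' is an activity; 'was polishing' entails that some polishing happened, so 'polished' holds.
(e) Entailed — 'Mary cracked the flask' is causative; it entails the inchoative 'the flask cracked'.
(f) Not entailed — Mary cracked the flask, not the parcel; the parcel belongs to the carrying event.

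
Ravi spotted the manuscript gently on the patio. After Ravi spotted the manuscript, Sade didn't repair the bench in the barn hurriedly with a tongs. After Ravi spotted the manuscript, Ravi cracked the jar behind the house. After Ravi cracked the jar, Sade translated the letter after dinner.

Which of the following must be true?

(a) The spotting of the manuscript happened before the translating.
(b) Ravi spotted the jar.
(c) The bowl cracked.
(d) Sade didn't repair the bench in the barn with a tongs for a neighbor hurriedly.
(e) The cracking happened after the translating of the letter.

(a) Entailed — the narrative places the spotting before the translating.
(b) Not entailed — Ravi spotted the manuscript, not the jar; the jar belongs to the cracking event.
(c) Not entailed — the jar is what cracked, not the bowl.
(d) Entailed — under negation, adding a further restriction is entailed: if no such repairing event occurred, none occurred for a neighbor either.
(e) Not entailed — the narrative places the cracking before the translating, not after.

(a), (d)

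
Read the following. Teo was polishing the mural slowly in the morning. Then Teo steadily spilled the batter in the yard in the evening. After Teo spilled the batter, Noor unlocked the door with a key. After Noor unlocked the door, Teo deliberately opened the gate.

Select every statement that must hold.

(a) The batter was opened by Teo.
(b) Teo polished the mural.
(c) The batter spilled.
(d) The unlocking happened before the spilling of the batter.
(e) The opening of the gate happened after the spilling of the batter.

(a) Not entailed — Teo opened the gate, not the batter; the batter belongs to the spilling event.
(b) Entailed — 'polish' is an activity; 'was polishing' entails that some polishing happened, so 'polished' holds.
(c) Entailed — 'Teo spilled the batter' is causative; it entails the inchoative 'the batter spilled'.
(d) Not entailed — the narrative places the spilling before the unlocking, not after.
(e) Entailed — the narrative places the spilling before the opening.

(b), (c), (e)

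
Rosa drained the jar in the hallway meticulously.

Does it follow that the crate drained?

Nothing is said about any crate; only the jar is affected.

no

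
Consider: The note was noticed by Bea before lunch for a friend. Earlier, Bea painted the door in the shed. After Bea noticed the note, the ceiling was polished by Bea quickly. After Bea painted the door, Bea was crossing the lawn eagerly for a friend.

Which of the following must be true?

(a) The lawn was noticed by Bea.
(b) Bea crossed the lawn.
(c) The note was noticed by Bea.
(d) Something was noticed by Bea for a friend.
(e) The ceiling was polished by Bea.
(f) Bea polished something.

(a) Not entailed — Bea noticed the note, not the lawn; the lawn belongs to the crossing event.
(b) Not entailed — 'was crossing' is progressive on an accomplishment; it does not entail the completed 'crossed'.
(c) Entailed — this follows by dropping conjuncts from the noticing event's description.
(d) Entailed — every conjunct here is already in the original noticing event.
(e) Entailed — every conjunct here is already in the original polishing event.
(f) Entailed — the original entails any weakening of itself; this just drops 'quickly' and generalizes the patient.

(c), (d), (e), (f)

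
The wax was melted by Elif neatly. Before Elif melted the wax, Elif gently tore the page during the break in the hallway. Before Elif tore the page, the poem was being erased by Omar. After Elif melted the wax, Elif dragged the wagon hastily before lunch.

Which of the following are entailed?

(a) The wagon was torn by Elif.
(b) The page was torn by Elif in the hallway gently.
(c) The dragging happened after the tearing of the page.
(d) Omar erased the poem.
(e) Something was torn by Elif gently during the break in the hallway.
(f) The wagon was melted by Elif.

(a) Not entailed — Elif tore the page, not the wagon; the wagon belongs to the dragging event.
(b) Entailed — this follows by dropping conjuncts from the tearing event's description.
(c) Entailed — the narrative places the tearing before the dragging.
(d) Not entailed — 'was erasing' is progressive on an accomplishment; it does not entail the completed 'erased'.
(e) Entailed — this follows by dropping conjuncts from the tearing event's description.
(f) Not entailed — Elif melted the wax, not the wagon; the wagon belongs to the dragging event.

(b), (c), (e)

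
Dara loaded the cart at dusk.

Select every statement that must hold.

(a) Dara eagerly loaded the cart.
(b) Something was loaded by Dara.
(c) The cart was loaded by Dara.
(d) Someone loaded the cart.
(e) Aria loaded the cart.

(b), (c), (d)

(a) Not entailed — 'eagerly' adds information not in the original event.
(b) Entailed — dropping 'at dusk' and generalizing the patient leaves a sub-description the original still satisfies.
(c) Entailed — dropping 'at dusk' leaves a sub-description the original still satisfies.
(d) Entailed — this follows by dropping conjuncts from the loading event's description.
(e) Not entailed — the passage has Dara loading the cart, not Aria.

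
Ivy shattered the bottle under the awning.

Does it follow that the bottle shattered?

yes

'Ivy shattered the bottle' is the causative; it entails the inchoative 'the bottle shattered'.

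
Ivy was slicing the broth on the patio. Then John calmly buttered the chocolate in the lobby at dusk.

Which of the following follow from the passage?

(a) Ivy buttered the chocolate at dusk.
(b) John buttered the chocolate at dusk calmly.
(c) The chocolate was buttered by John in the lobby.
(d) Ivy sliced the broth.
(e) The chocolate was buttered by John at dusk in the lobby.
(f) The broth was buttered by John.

(b), (c), (e)

(a) Not entailed — the passage has John buttering the chocolate, not Ivy.
(b) Entailed — dropping 'in the lobby' leaves a sub-description the original still satisfies.
(c) Entailed — this follows by dropping conjuncts from the buttering event's description.
(d) Not entailed — 'was slicing' is progressive on an accomplishment; it does not entail the completed 'sliced'.
(e) Entailed — the original entails any weakening of itself; this just drops 'calmly'.
(f) Not entailed — John buttered the chocolate, not the broth; the broth belongs to the slicing event.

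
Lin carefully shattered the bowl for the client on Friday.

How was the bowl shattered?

carefully

'carefully' marks the manner of the shattering event.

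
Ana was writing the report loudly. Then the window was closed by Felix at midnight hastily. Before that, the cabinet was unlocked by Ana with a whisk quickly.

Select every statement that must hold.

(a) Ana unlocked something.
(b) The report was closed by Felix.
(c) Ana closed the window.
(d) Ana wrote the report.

(a) Entailed — the original entails any weakening of itself; this just drops 'with a whisk', 'quickly' and generalizes the patient.
(b) Not entailed — Felix closed the window, not the report; the report belongs to the writing event.
(c) Not entailed — the passage has Felix closing the window, not Ana.
(d) Not entailed — 'was writing' is progressive on an accomplishment; it does not entail the completed 'wrote'.

(a)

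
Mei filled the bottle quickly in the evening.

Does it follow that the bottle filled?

yes

'Mei filled the bottle' is the causative; it entails the inchoative 'the bottle filled'.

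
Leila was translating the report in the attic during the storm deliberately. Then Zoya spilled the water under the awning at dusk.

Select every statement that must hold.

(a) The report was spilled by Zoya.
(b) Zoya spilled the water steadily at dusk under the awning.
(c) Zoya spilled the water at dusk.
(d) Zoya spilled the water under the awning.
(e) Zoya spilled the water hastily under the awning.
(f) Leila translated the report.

(c), (d)

(a) Not entailed — Zoya spilled the water, not the report; the report belongs to the translating event.
(b) Not entailed — 'steadily' adds information not in the original event.
(c) Entailed — the original entails any weakening of itself; this just drops 'under the awning'.
(d) Entailed — dropping 'at dusk' leaves a sub-description the original still satisfies.
(e) Not entailed — 'hastily' adds information not in the original event.
(f) Not entailed — 'was translating' is progressive on an accomplishment; it does not entail the completed 'translated'.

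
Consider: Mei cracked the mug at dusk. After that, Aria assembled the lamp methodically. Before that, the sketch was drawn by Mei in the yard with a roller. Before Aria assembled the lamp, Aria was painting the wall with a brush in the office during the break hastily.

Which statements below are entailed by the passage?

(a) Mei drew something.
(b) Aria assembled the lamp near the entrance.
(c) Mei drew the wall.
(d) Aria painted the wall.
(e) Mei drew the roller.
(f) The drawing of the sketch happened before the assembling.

(a) Entailed — this follows by dropping conjuncts from the drawing event's description.
(b) Not entailed — 'near the entrance' adds information not in the original event.
(c) Not entailed — Mei drew the sketch, not the wall; the wall belongs to the painting event.
(d) Not entailed — 'was painting' is progressive on an accomplishment; it does not entail the completed 'painted'.
(e) Not entailed — the roller is the instrument, not what was drawn.
(f) Entailed — the narrative places the drawing before the assembling.

(a), (f)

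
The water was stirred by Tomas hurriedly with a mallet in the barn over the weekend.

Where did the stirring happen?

in the barn

'in the barn' marks the location of the stirring event.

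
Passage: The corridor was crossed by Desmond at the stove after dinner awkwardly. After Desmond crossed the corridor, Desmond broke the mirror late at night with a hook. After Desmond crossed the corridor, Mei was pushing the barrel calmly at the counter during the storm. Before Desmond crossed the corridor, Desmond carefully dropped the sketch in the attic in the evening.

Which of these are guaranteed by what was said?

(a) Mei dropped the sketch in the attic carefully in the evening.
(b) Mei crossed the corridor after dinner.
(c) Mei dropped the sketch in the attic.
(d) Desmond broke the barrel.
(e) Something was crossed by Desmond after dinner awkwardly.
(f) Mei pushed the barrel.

(e), (f)

(a) Not entailed — the passage has Desmond dropping the sketch, not Mei.
(b) Not entailed — the passage has Desmond crossing the corridor, not Mei.
(c) Not entailed — the passage has Desmond dropping the sketch, not Mei.
(d) Not entailed — Desmond broke the mirror, not the barrel; the barrel belongs to the pushing event.
(e) Entailed — this follows by dropping conjuncts from the crossing event's description.
(f) Entailed — 'push' is an activity; 'was pushing' entails that some pushing happened, so 'pushed' holds.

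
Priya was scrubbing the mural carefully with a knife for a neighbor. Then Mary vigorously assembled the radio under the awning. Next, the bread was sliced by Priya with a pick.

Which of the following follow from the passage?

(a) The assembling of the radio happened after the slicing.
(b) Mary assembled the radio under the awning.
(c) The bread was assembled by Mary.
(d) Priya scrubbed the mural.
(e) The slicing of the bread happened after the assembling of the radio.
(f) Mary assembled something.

(a) Not entailed — the narrative places the assembling before the slicing, not after.
(b) Entailed — the original entails any weakening of itself; this just drops 'vigorously'.
(c) Not entailed — Mary assembled the radio, not the bread; the bread belongs to the slicing event.
(d) Entailed — 'scrub' is an activity; 'was scrubbing' entails that some scrubbing happened, so 'scrubbed' holds.
(e) Entailed — the narrative places the assembling before the slicing.
(f) Entailed — this follows by dropping conjuncts from the assembling event's description.

(b), (d), (e), (f)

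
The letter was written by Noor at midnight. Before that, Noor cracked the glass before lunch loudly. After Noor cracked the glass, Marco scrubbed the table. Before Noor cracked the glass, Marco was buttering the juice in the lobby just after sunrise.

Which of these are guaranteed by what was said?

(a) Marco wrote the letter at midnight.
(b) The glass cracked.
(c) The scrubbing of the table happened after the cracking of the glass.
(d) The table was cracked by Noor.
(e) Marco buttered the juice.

(a) Not entailed — the passage has Noor writing the letter, not Marco.
(b) Entailed — 'Noor cracked the glass' is causative; it entails the inchoative 'the glass cracked'.
(c) Entailed — the narrative places the cracking before the scrubbing.
(d) Not entailed — Noor cracked the glass, not the table; the table belongs to the scrubbing event.
(e) Not entailed — 'was buttering' is progressive on an accomplishment; it does not entail the completed 'buttered'.

(b), (c)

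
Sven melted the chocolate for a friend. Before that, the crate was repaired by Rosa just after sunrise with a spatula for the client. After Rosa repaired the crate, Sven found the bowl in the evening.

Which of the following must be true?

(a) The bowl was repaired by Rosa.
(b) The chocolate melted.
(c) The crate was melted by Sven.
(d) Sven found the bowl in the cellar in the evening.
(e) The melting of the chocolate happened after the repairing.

(a) Not entailed — Rosa repaired the crate, not the bowl; the bowl belongs to the finding event.
(b) Entailed — 'Sven melted the chocolate' is causative; it entails the inchoative 'the chocolate melted'.
(c) Not entailed — Sven melted the chocolate, not the crate; the crate belongs to the repairing event.
(d) Not entailed — 'in the cellar' adds information not in the original event.
(e) Entailed — the narrative places the repairing before the melting.

(b), (e)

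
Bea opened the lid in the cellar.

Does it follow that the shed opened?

no

Nothing is said about any shed; only the lid is affected.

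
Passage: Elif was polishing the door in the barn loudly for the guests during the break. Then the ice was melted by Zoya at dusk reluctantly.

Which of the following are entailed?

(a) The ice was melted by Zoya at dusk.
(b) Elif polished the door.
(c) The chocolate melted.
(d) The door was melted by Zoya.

(a) Entailed — the original entails any weakening of itself; this just drops 'reluctantly'.
(b) Entailed — 'polish' is an activity; 'was polishing' entails that some polishing happened, so 'polished' holds.
(c) Not entailed — the ice is what melted, not the chocolate.
(d) Not entailed — Zoya melted the ice, not the door; the door belongs to the polishing event.

(a), (b)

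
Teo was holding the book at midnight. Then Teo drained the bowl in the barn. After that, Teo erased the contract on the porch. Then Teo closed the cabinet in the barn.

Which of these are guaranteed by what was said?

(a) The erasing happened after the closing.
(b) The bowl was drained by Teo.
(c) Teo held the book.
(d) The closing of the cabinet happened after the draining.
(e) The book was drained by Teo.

(a) Not entailed — the narrative places the erasing before the closing, not after.
(b) Entailed — the original entails any weakening of itself; this just drops 'in the barn'.
(c) Entailed — 'hold' is an activity; 'was holding' entails that some holding happened, so 'held' holds.
(d) Entailed — the narrative places the draining before the closing.
(e) Not entailed — Teo drained the bowl, not the book; the book belongs to the holding event.

(b), (c), (d)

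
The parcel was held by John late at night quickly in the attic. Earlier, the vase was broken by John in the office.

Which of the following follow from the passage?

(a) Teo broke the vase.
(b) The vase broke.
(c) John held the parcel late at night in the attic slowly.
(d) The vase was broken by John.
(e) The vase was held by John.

(a) Not entailed — the passage has John breaking the vase, not Teo.
(b) Entailed — 'John broke the vase' is causative; it entails the inchoative 'the vase broke'.
(c) Not entailed — 'slowly' adds a manner not in (and inconsistent with) the original.
(d) Entailed — every conjunct here is already in the original breaking event.
(e) Not entailed — John held the parcel, not the vase; the vase belongs to the breaking event.

(b), (d)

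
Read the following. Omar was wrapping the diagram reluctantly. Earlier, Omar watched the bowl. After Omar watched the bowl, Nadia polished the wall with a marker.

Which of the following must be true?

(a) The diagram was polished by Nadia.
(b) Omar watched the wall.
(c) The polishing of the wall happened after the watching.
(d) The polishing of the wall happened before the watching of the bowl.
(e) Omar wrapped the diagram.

(c)

(a) Not entailed — Nadia polished the wall, not the diagram; the diagram belongs to the wrapping event.
(b) Not entailed — Omar watched the bowl, not the wall; the wall belongs to the polishing event.
(c) Entailed — the narrative places the watching before the polishing.
(d) Not entailed — the narrative places the watching before the polishing, not after.
(e) Not entailed — 'was wrapping' is progressive on an accomplishment; it does not entail the completed 'wrapped'.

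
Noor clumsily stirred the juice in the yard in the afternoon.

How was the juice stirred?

clumsily

'clumsily' marks the manner of the stirring event.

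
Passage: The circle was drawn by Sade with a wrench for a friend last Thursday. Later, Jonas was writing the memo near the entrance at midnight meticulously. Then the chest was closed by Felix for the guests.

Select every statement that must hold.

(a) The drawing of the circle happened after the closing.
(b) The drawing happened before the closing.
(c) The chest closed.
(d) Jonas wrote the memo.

(a) Not entailed — the narrative places the drawing before the closing, not after.
(b) Entailed — the narrative places the drawing before the closing.
(c) Entailed — 'Felix closed the chest' is causative; it entails the inchoative 'the chest closed'.
(d) Not entailed — 'was writing' is progressive on an accomplishment; it does not entail the completed 'wrote'.

(b), (c)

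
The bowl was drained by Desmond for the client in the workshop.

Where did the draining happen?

'in the workshop' marks the location of the draining event.

in the workshop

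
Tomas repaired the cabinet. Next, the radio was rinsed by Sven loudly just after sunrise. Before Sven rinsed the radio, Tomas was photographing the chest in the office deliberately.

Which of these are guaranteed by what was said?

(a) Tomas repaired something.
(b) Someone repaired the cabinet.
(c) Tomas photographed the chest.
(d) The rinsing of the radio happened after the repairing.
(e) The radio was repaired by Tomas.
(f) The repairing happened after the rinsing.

(a) Entailed — generalizing the patient leaves a sub-description the original still satisfies.
(b) Entailed — this follows by dropping conjuncts from the repairing event's description.
(c) Not entailed — 'was photographing' is progressive on an accomplishment; it does not entail the completed 'photographed'.
(d) Entailed — the narrative places the repairing before the rinsing.
(e) Not entailed — Tomas repaired the cabinet, not the radio; the radio belongs to the rinsing event.
(f) Not entailed — the narrative places the repairing before the rinsing, not after.

(a), (b), (d)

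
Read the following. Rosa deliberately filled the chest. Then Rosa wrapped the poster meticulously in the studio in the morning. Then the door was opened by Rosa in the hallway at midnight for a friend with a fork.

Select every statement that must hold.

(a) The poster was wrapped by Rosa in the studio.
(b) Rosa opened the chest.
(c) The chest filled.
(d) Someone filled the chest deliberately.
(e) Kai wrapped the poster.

(a), (c), (d)

(a) Entailed — the original entails any weakening of itself; this just drops 'meticulously', 'in the morning'.
(b) Not entailed — Rosa opened the door, not the chest; the chest belongs to the filling event.
(c) Entailed — 'Rosa filled the chest' is causative; it entails the inchoative 'the chest filled'.
(d) Entailed — every conjunct here is already in the original filling event.
(e) Not entailed — the passage has Rosa wrapping the poster, not Kai.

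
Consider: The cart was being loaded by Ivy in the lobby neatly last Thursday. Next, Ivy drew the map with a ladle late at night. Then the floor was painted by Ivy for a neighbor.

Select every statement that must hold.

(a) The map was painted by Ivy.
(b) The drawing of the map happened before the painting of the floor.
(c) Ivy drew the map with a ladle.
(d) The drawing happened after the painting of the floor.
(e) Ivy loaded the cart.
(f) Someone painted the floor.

(a) Not entailed — Ivy painted the floor, not the map; the map belongs to the drawing event.
(b) Entailed — the narrative places the drawing before the painting.
(c) Entailed — this follows by dropping conjuncts from the drawing event's description.
(d) Not entailed — the narrative places the drawing before the painting, not after.
(e) Not entailed — 'was loading' is progressive on an accomplishment; it does not entail the completed 'loaded'.
(f) Entailed — this follows by dropping conjuncts from the painting event's description.

(b), (c), (f)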